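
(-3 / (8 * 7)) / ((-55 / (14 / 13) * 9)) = 1 / 8580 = 0.00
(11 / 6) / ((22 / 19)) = 19 / 12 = 1.58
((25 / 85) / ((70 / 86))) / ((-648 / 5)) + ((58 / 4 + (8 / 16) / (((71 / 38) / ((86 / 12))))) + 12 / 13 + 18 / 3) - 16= 522286763 / 71174376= 7.34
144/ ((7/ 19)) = 2736/ 7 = 390.86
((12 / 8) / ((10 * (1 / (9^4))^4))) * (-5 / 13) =-5559060566555523 / 52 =-106905010895298.52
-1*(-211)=211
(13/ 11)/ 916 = 13/ 10076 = 0.00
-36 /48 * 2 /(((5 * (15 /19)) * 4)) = -19 /200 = -0.10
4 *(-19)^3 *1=-27436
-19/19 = -1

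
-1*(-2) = 2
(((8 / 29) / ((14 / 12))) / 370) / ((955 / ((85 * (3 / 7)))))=1224 / 50211035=0.00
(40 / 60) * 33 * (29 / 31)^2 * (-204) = -3774408 / 961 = -3927.58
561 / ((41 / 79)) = 44319 / 41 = 1080.95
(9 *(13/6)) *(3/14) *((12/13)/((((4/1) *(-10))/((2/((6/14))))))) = -9/20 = -0.45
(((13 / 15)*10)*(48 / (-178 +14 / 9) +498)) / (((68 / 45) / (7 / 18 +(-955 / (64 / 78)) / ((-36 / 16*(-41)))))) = -77270862565 / 2213672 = -34906.19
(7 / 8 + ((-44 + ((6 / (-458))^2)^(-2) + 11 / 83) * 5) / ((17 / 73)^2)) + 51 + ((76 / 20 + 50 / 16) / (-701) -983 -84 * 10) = 85267386753087012283 / 27240116940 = 3130213682.30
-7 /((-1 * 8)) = 7 /8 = 0.88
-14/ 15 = -0.93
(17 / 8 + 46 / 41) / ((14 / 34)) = 18105 / 2296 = 7.89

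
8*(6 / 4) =12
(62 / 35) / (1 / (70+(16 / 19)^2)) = 1582612 / 12635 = 125.26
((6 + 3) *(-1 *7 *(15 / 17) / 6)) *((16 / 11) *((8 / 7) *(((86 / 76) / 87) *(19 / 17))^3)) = -3180280 / 67220791077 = -0.00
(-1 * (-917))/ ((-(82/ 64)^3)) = -30048256/ 68921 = -435.98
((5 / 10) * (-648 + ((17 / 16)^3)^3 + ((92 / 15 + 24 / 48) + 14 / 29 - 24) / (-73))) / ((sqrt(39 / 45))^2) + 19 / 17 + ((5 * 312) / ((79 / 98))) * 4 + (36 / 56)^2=1834376524079518989062261 / 248912176655561129984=7369.57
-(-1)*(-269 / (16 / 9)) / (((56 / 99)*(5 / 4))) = -239679 / 1120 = -214.00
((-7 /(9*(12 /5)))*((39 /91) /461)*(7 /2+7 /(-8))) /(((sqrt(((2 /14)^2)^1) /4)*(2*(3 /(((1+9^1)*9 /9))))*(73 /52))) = -0.03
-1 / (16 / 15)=-15 / 16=-0.94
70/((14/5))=25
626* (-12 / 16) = -939 / 2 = -469.50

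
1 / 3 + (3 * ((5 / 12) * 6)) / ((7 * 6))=43 / 84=0.51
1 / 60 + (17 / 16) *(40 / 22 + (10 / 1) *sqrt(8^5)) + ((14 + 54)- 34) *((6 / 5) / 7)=3593 / 462 + 1360 *sqrt(2)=1931.11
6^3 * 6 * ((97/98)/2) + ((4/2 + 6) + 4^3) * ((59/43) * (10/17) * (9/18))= 670.44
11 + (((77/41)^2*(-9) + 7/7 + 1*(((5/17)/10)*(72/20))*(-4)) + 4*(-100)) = -60035581/142885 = -420.17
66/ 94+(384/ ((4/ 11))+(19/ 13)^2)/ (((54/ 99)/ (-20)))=-924508519/ 23829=-38797.62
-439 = -439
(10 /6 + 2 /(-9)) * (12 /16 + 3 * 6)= 325 /12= 27.08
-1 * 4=-4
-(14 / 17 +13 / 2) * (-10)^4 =-1245000 / 17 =-73235.29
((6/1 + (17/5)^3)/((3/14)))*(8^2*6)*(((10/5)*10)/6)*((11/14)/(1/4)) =63788032/75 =850507.09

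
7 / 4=1.75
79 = 79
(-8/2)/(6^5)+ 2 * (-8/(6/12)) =-62209/1944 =-32.00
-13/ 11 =-1.18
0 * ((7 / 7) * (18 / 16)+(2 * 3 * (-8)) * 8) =0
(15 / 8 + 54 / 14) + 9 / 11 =4035 / 616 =6.55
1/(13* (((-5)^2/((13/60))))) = 1/1500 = 0.00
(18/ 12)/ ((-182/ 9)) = -27/ 364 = -0.07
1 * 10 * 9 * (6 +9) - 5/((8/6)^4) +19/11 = 3802009/2816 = 1350.15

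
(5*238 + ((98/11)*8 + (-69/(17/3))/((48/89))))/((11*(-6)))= -3706177/197472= -18.77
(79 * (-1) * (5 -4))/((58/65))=-5135/58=-88.53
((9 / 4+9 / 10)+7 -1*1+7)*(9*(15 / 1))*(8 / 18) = 969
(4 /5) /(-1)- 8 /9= -76 /45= -1.69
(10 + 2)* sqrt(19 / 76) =6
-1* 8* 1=-8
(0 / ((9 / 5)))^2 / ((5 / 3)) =0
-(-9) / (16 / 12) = 27 / 4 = 6.75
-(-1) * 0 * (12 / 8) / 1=0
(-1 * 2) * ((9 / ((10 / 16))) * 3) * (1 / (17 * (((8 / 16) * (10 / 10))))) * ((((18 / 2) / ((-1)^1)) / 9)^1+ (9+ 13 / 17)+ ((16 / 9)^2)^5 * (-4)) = 2375912314016608 / 186607535535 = 12732.13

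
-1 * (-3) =3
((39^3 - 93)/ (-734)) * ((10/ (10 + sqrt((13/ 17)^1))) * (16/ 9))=-268491200/ 1857387 + 1579360 * sqrt(221)/ 1857387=-131.91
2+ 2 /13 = 28 /13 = 2.15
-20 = -20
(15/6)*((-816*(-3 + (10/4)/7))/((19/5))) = 188700/133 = 1418.80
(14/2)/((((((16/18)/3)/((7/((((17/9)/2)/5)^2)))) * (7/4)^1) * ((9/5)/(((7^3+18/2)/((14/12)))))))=128304000/289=443958.48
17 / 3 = 5.67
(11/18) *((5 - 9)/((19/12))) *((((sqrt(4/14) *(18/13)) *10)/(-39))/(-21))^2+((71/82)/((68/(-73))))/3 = -321704966057/1037872238312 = -0.31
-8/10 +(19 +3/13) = 1198/65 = 18.43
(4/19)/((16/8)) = 0.11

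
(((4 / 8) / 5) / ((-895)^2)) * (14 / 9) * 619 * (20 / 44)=4333 / 79301475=0.00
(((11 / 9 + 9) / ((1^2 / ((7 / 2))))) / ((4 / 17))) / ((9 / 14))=19159 / 81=236.53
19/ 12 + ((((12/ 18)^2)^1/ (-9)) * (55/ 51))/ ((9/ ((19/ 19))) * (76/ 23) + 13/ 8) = 150824753/ 95360004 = 1.58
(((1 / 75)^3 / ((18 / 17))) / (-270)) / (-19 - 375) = 0.00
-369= -369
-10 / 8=-5 / 4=-1.25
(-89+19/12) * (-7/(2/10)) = 36715/12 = 3059.58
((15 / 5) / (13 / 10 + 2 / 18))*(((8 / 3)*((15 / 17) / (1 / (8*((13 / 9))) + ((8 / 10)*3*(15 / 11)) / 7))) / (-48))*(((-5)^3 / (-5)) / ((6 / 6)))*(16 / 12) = -20020000 / 3193161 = -6.27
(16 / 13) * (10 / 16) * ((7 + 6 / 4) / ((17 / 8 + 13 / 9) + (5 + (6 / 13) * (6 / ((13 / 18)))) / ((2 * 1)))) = 79560 / 97181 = 0.82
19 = 19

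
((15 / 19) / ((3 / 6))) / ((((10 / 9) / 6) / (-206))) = -33372 / 19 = -1756.42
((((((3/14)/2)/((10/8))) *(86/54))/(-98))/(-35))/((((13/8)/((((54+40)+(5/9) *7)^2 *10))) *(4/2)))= 133499692/113771385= 1.17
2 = 2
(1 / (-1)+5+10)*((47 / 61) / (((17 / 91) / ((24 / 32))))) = 89817 / 2074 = 43.31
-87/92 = -0.95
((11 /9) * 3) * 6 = 22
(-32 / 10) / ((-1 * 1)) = 16 / 5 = 3.20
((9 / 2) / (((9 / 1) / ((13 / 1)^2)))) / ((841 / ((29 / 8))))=169 / 464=0.36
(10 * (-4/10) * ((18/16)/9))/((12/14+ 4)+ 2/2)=-7/82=-0.09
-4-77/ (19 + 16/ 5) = -829/ 111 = -7.47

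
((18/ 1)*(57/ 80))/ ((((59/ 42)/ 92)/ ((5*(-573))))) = -2406396.05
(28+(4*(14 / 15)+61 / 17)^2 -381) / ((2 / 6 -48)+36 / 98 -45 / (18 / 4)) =953938664 / 182568525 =5.23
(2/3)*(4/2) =4/3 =1.33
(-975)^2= 950625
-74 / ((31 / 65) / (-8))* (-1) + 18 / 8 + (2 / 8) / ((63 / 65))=-2419342 / 1953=-1238.78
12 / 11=1.09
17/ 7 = 2.43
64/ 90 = 32/ 45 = 0.71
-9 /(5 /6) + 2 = -44 /5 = -8.80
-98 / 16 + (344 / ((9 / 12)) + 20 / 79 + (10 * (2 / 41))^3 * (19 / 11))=651142897369 / 1437416376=453.00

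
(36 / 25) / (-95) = -36 / 2375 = -0.02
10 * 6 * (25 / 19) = 1500 / 19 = 78.95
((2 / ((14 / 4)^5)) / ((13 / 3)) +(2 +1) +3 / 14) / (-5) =-1404969 / 2184910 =-0.64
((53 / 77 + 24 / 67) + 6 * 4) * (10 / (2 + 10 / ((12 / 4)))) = 1938225 / 41272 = 46.96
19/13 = 1.46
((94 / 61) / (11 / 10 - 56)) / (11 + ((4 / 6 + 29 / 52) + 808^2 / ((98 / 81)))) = -479024 / 9209225384157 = -0.00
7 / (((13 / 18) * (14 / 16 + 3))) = 1008 / 403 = 2.50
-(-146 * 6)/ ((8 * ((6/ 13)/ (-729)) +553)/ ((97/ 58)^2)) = 6509343789/ 1469152151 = 4.43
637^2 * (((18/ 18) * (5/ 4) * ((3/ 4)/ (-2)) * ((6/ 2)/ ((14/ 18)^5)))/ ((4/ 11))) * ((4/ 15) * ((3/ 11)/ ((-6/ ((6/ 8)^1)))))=89813529/ 1792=50119.16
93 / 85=1.09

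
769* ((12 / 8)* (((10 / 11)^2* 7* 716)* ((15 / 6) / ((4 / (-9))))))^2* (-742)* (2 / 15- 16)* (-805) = -130335139097758385437500 / 14641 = -8902065371064707700.12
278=278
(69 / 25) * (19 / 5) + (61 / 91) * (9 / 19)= 2335344 / 216125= 10.81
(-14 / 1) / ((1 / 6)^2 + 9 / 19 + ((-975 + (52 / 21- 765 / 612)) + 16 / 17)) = 284886 / 19785967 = 0.01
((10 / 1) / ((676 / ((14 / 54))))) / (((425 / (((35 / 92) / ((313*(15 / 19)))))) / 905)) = 168511 / 13402407096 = 0.00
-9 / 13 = -0.69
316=316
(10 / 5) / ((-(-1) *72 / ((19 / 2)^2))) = 361 / 144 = 2.51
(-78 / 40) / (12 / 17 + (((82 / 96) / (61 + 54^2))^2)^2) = -2.76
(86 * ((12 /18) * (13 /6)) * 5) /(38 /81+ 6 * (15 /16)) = 402480 /3949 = 101.92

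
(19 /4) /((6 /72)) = 57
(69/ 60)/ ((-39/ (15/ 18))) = -23/ 936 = -0.02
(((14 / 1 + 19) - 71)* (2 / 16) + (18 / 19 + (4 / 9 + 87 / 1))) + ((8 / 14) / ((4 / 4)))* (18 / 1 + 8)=471613 / 4788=98.50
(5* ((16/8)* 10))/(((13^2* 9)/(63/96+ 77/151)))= 140875/1837368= 0.08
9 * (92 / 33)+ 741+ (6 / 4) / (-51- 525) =766.09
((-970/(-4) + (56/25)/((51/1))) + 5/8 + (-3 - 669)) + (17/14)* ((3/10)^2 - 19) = -8064509/17850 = -451.79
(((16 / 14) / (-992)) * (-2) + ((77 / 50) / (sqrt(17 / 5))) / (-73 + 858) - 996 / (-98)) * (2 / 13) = 1.56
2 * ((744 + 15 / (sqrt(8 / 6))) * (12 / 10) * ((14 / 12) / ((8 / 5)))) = 105 * sqrt(3) / 8 + 1302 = 1324.73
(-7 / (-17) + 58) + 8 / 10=5033 / 85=59.21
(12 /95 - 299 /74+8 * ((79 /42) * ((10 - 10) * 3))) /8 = -27517 /56240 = -0.49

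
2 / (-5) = -2 / 5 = -0.40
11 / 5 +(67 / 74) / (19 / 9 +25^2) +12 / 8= 7729651 / 2088280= 3.70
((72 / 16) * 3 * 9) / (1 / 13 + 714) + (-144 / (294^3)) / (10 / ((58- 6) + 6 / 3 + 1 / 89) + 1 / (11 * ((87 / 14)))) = 3880713061184 / 22811437676629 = 0.17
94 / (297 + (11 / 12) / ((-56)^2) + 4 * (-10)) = 0.37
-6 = -6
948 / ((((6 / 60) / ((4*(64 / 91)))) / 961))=2332231680 / 91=25628919.56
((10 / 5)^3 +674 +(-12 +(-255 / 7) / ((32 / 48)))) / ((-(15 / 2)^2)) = -3446 / 315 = -10.94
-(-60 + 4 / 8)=119 / 2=59.50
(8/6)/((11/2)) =8/33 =0.24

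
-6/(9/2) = -4/3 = -1.33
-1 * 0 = 0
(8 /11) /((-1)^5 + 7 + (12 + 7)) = 8 /275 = 0.03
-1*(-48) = 48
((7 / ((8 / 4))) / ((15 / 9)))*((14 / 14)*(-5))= -21 / 2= -10.50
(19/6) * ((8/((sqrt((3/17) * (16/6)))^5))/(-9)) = -5491 * sqrt(34)/1728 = -18.53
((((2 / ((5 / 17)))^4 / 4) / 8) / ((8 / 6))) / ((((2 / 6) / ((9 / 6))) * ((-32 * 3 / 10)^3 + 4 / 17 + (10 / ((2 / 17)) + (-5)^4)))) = -1.29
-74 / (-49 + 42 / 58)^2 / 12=-31117 / 11760000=-0.00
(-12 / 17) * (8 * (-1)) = 96 / 17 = 5.65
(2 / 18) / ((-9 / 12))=-4 / 27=-0.15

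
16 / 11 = 1.45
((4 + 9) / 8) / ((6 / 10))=65 / 24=2.71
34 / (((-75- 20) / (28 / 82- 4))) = 1020 / 779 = 1.31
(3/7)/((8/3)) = 9/56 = 0.16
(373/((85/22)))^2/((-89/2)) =-134676872/643025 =-209.44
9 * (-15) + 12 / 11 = -1473 / 11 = -133.91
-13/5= -2.60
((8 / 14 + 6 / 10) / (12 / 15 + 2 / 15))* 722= 44403 / 49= 906.18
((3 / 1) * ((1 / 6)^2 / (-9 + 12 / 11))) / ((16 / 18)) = -0.01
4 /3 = 1.33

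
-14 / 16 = -0.88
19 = 19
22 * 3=66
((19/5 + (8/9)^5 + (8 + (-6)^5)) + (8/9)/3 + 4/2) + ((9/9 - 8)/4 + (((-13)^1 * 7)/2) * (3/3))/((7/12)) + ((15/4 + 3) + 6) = -9246599561/1180980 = -7829.60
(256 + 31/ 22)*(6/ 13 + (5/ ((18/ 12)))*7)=2627632/ 429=6125.02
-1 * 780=-780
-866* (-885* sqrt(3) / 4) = 383205* sqrt(3) / 2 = 331865.26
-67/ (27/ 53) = -3551/ 27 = -131.52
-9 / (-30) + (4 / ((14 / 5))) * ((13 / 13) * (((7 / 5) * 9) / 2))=93 / 10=9.30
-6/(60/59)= -59/10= -5.90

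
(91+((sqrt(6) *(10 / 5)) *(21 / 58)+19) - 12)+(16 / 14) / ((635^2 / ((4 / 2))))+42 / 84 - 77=21 *sqrt(6) / 29+121370757 / 5645150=23.27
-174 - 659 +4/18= -7495/9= -832.78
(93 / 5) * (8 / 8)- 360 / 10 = -87 / 5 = -17.40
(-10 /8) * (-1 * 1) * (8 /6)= 5 /3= 1.67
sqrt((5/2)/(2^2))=0.79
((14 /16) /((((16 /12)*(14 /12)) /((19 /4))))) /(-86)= -171 /5504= -0.03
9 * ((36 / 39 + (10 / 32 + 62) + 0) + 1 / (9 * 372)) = 11009113 / 19344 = 569.12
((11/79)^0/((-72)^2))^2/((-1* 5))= -1/134369280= -0.00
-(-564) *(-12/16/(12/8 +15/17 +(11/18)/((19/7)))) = -1229661/7580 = -162.22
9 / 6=3 / 2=1.50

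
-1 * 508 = -508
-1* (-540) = 540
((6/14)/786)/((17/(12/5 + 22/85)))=113/1325065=0.00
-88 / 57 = -1.54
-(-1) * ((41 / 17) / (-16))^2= 1681 / 73984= 0.02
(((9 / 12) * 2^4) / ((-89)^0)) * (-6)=-72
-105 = -105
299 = 299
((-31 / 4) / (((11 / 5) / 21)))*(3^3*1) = -87885 / 44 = -1997.39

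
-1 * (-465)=465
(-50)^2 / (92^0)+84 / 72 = 15007 / 6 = 2501.17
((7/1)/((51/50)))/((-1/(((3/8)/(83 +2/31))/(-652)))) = 217/4566608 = 0.00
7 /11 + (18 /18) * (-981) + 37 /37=-10773 /11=-979.36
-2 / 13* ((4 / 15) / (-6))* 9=4 / 65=0.06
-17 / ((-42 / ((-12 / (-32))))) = 17 / 112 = 0.15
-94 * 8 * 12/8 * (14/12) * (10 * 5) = -65800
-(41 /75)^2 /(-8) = 1681 /45000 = 0.04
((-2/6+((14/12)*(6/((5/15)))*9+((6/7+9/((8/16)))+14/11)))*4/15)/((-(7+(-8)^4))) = -192928/14216895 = -0.01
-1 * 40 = -40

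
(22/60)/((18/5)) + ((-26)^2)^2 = 49353419/108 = 456976.10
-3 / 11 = -0.27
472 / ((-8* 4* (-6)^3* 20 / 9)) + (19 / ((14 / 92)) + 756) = 11839133 / 13440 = 880.89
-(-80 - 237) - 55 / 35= 2208 / 7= 315.43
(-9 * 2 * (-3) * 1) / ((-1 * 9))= -6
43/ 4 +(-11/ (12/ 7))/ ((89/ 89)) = 13/ 3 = 4.33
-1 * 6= -6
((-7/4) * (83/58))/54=-0.05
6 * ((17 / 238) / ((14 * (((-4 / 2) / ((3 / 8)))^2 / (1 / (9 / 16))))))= 3 / 1568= 0.00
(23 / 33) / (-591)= -23 / 19503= -0.00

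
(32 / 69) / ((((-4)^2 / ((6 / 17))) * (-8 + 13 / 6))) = -24 / 13685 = -0.00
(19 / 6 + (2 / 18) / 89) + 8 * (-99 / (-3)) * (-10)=-4224205 / 1602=-2636.83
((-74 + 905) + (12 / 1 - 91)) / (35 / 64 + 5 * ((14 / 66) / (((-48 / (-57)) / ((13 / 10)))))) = 1588224 / 4613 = 344.29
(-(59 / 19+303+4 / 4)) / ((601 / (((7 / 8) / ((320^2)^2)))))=-8169 / 191579029504000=-0.00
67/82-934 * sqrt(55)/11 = 67/82-934 * sqrt(55)/11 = -628.89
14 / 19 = 0.74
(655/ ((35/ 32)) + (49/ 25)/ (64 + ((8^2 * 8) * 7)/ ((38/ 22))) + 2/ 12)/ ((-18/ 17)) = -217273456367/ 384048000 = -565.75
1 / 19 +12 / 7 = 235 / 133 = 1.77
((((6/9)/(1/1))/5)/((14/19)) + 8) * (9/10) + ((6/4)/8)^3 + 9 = 11733621/716800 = 16.37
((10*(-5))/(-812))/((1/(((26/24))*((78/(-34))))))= -4225/27608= -0.15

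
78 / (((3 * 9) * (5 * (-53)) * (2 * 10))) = -13 / 23850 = -0.00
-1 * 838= -838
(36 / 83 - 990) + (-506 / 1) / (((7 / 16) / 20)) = -14014298 / 581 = -24120.99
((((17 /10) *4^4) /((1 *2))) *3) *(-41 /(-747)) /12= 11152 /3735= 2.99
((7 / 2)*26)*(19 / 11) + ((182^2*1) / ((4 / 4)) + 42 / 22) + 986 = 376960 / 11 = 34269.09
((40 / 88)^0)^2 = 1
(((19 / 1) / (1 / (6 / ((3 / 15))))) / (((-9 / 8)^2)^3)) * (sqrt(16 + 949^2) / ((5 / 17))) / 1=169345024 * sqrt(900617) / 177147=907211.84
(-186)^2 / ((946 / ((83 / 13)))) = 1435734 / 6149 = 233.49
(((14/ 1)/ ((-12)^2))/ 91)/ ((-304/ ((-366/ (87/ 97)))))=5917/ 4125888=0.00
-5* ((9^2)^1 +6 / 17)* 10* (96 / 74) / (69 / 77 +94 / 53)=-2709131040 / 1370591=-1976.62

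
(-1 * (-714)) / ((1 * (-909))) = -238 / 303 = -0.79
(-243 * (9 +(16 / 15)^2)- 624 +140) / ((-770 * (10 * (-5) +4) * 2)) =-73687 / 1771000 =-0.04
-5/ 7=-0.71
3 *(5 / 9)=5 / 3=1.67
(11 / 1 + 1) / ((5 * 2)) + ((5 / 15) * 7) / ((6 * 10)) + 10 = 2023 / 180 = 11.24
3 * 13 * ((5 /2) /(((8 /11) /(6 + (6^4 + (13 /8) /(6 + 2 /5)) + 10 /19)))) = 13592270835 /77824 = 174653.97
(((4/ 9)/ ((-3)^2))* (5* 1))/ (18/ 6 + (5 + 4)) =5/ 243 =0.02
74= 74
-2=-2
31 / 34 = 0.91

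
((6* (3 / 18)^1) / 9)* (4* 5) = 20 / 9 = 2.22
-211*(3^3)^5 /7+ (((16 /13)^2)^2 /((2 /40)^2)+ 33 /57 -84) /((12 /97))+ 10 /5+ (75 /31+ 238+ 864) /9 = -1833519710378491043 /4239252108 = -432510184.27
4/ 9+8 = 76/ 9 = 8.44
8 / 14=4 / 7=0.57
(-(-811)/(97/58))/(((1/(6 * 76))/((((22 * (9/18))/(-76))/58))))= -53526/97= -551.81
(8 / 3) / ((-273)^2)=8 / 223587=0.00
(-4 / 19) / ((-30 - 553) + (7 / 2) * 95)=8 / 9519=0.00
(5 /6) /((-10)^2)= 1 /120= 0.01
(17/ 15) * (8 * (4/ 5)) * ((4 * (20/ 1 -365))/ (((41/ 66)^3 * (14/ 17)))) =-122303098368/ 2412235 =-50701.15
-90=-90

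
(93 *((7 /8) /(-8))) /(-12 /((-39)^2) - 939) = 47151 /4352704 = 0.01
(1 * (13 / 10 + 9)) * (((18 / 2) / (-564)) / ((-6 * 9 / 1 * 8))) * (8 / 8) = 103 / 270720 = 0.00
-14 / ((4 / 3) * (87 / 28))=-98 / 29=-3.38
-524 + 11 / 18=-9421 / 18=-523.39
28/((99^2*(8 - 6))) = 14/9801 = 0.00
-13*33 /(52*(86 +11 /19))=-627 /6580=-0.10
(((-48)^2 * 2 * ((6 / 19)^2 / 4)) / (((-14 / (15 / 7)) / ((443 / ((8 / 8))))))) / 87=-45930240 / 512981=-89.54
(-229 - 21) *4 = -1000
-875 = -875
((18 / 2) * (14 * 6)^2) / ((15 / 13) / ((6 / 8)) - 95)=-10192 / 15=-679.47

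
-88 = -88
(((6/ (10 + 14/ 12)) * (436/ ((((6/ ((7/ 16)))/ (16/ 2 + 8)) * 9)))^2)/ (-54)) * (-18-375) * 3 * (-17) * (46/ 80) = -366307.70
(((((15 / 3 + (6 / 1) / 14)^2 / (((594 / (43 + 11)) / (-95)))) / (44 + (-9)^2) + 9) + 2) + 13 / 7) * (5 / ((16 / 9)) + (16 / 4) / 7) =27631753 / 754600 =36.62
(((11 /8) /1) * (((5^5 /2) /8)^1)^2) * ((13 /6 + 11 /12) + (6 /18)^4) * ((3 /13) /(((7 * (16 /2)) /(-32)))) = -107744140625 /5031936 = -21412.06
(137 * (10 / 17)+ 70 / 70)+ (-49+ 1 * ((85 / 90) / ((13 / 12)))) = 22184 / 663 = 33.46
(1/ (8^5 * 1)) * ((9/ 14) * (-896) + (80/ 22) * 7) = -0.02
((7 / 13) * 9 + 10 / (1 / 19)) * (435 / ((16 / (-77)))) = -407898.25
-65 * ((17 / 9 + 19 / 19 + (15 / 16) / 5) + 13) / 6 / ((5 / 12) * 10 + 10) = -12.29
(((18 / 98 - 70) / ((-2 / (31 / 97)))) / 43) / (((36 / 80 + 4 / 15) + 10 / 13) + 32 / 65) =41359890 / 315356797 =0.13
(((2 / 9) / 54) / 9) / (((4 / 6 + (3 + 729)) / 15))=5 / 534114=0.00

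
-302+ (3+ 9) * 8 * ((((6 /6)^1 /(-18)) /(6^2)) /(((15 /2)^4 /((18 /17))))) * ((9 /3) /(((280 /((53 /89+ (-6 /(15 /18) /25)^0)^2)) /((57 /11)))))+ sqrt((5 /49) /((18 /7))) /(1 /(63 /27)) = -264204614586106 /874849696875+ sqrt(70) /18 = -301.54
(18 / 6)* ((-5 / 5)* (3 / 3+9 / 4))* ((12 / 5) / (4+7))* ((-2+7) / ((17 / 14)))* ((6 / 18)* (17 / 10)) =-273 / 55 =-4.96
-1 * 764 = -764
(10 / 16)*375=1875 / 8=234.38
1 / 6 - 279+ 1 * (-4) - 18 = -1805 / 6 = -300.83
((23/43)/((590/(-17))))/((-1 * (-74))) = -391/1877380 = -0.00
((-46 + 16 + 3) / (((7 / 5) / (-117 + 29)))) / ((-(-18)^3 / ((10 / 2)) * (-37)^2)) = 275 / 258741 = 0.00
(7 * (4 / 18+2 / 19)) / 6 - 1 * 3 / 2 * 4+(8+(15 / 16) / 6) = 41669 / 16416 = 2.54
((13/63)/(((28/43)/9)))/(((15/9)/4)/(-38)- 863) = -63726/19283117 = -0.00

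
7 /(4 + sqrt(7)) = 28 /9-7 * sqrt(7) /9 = 1.05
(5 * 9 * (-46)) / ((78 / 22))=-7590 / 13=-583.85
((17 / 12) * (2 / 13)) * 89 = 1513 / 78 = 19.40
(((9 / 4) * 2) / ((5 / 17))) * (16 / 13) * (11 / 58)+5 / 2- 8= -7271 / 3770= -1.93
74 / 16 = 4.62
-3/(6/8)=-4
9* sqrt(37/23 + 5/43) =9* sqrt(1687234)/989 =11.82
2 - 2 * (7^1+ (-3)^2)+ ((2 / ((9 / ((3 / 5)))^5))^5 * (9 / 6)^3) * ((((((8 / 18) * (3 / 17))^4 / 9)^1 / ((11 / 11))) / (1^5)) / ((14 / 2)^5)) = -287112685170255452018085122108459472655226 / 9570422839008515067269504070281982421875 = -30.00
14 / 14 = 1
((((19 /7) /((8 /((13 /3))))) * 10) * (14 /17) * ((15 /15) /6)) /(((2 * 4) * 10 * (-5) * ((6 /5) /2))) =-247 /29376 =-0.01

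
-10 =-10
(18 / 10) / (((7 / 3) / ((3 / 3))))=27 / 35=0.77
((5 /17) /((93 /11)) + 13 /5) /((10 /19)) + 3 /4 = 910039 /158100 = 5.76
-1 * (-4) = 4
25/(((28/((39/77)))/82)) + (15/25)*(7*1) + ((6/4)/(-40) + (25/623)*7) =41.53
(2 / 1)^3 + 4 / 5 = 8.80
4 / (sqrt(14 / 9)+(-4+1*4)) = 6*sqrt(14) / 7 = 3.21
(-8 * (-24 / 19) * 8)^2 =2359296 / 361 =6535.45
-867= -867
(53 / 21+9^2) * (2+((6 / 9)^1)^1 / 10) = 172.62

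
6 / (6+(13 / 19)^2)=2166 / 2335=0.93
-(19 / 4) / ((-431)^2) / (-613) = 19 / 455485972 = 0.00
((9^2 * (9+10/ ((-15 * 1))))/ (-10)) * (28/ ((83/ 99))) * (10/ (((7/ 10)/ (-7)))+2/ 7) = 18657540/ 83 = 224789.64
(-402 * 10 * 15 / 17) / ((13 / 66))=-18008.14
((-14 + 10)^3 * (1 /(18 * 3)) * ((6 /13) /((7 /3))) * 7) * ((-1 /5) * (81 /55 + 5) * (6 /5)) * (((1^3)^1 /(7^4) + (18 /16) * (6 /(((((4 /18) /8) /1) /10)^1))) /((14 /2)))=265863351808 /300425125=884.96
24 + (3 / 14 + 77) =1417 / 14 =101.21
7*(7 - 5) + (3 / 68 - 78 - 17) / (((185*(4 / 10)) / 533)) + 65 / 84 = -70712023 / 105672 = -669.17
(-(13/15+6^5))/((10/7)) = -816571/150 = -5443.81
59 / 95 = 0.62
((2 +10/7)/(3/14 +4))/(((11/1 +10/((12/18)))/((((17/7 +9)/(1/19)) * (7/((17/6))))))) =218880/13039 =16.79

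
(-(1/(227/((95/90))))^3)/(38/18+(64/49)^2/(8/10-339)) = -27848164169/583314825948589656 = -0.00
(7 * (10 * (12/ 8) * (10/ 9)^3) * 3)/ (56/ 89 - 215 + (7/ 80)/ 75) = -6230000000/ 3090781179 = -2.02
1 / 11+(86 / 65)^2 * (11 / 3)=6.51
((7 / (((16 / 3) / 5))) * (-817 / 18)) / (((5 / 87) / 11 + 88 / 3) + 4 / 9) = -27365415 / 2736224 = -10.00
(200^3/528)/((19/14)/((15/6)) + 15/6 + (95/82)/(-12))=5740000000/1116181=5142.54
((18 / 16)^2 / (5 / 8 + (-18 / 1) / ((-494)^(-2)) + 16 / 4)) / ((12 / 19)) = -513 / 1124516704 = -0.00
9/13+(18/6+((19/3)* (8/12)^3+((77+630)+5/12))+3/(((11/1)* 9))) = 33035449/46332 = 713.02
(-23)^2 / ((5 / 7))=3703 / 5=740.60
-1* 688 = -688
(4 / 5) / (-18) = -2 / 45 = -0.04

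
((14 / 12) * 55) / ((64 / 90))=90.23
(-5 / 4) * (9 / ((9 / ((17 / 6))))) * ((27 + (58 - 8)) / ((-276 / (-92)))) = -90.90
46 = 46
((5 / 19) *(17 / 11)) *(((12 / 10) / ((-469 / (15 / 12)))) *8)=-1020 / 98021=-0.01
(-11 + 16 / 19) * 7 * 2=-2702 / 19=-142.21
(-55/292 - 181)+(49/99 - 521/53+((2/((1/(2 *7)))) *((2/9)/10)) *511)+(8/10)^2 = 4905553099/38303100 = 128.07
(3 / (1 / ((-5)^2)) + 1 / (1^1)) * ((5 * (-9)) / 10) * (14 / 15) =-1596 / 5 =-319.20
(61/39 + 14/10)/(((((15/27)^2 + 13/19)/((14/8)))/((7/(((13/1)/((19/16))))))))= 138027267/41317120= 3.34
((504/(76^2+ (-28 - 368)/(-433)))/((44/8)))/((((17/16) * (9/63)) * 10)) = 6110496/584703185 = 0.01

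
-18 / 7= -2.57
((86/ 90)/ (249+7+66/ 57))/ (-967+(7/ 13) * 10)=-10621/ 2748594870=-0.00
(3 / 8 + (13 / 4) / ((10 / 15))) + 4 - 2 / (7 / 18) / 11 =8.78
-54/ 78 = -9/ 13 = -0.69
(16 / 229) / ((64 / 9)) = 9 / 916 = 0.01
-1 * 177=-177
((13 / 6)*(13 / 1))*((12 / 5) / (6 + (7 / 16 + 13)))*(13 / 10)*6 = 210912 / 7775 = 27.13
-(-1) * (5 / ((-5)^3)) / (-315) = 1 / 7875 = 0.00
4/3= 1.33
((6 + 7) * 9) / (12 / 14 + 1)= 63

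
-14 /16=-7 /8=-0.88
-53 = -53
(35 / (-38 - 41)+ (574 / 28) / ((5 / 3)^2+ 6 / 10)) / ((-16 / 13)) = -1756495 / 384256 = -4.57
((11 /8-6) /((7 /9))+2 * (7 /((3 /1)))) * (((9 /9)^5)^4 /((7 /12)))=-2.19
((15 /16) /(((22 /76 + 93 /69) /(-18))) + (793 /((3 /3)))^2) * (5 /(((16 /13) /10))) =25546571.92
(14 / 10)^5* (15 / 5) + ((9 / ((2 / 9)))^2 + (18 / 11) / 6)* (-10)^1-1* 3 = -1126956363 / 68750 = -16392.09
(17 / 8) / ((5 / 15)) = 51 / 8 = 6.38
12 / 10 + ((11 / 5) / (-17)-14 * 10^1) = -11809 / 85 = -138.93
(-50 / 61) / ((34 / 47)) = -1175 / 1037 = -1.13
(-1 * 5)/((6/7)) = -35/6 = -5.83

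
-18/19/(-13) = 18/247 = 0.07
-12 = -12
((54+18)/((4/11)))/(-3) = -66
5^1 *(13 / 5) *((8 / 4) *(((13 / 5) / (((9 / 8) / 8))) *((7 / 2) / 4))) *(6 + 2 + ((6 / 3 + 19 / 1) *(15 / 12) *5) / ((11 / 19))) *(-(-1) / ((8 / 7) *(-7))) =-12216841 / 990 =-12340.24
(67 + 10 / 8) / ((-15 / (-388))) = 8827 / 5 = 1765.40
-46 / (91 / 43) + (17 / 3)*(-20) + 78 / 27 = -108256 / 819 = -132.18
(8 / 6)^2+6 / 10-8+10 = 197 / 45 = 4.38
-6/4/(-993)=1/662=0.00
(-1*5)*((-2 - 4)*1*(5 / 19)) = 150 / 19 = 7.89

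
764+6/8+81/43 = 766.63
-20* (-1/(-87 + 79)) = -5/2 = -2.50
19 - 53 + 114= 80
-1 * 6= -6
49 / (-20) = -49 / 20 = -2.45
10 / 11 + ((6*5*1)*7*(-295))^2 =42215827510 / 11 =3837802500.91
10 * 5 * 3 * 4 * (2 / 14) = 600 / 7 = 85.71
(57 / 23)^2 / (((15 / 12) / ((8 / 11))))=103968 / 29095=3.57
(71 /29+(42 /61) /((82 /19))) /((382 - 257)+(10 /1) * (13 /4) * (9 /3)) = 378284 /32275405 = 0.01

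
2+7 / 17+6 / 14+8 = 1290 / 119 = 10.84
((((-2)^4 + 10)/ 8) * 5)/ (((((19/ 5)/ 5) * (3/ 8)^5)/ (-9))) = -25949.32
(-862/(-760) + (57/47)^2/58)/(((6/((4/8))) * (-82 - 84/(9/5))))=-146257/194745440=-0.00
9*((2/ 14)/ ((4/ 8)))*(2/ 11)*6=216/ 77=2.81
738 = 738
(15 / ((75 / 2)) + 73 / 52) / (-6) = -0.30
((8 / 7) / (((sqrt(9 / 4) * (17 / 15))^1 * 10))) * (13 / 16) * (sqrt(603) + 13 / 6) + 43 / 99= 26045 / 47124 + 39 * sqrt(67) / 238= 1.89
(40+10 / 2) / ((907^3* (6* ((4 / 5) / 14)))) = 525 / 2984570572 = 0.00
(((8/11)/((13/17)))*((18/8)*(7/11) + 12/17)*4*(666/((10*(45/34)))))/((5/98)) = 121311456/15125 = 8020.59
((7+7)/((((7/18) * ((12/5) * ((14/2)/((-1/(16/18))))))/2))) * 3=-405/28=-14.46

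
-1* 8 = -8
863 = 863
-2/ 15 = -0.13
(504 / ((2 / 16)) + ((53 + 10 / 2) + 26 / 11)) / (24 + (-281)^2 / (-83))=-3736328 / 846659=-4.41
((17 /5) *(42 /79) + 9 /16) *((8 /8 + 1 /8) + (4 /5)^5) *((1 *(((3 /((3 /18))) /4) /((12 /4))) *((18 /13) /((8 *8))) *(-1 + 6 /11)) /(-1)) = 14687793261 /289203200000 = 0.05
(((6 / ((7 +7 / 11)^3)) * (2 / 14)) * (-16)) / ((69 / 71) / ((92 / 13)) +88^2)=-189002 / 47525430015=-0.00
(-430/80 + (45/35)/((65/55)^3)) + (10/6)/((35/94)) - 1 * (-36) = 13243205/369096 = 35.88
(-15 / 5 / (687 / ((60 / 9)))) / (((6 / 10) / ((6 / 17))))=-200 / 11679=-0.02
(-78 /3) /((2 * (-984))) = 13 /984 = 0.01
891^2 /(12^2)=5513.06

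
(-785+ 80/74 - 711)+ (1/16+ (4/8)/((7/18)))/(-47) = -291167955/194768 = -1494.95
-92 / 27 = -3.41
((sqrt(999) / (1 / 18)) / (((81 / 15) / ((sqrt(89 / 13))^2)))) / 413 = 890*sqrt(111) / 5369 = 1.75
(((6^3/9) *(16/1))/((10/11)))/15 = 704/25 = 28.16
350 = 350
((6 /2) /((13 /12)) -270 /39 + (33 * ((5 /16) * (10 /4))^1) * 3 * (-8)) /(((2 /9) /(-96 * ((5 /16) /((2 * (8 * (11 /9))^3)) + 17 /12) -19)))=30795803335305 /70873088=434520.41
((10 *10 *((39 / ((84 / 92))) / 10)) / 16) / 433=1495 / 24248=0.06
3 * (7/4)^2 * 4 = 147/4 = 36.75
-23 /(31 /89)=-2047 /31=-66.03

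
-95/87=-1.09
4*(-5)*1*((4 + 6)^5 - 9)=-1999820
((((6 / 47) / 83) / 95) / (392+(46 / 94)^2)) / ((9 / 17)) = 0.00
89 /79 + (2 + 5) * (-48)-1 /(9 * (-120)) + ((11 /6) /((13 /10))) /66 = -371403473 /1109160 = -334.85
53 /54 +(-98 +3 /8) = -20875 /216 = -96.64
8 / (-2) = -4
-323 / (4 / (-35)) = 11305 / 4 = 2826.25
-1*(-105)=105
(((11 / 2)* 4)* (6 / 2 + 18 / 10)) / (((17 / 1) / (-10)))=-62.12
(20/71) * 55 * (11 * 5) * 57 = 3448500/71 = 48570.42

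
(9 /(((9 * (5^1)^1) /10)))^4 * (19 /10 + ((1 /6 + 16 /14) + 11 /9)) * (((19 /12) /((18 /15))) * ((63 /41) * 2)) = 106096 /369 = 287.52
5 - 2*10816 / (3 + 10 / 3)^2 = -192883 / 361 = -534.30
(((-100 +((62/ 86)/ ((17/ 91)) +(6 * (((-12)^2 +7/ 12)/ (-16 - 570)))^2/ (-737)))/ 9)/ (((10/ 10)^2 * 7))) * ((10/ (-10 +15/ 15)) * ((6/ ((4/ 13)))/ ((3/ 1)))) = 4624609567324955/ 419588084993616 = 11.02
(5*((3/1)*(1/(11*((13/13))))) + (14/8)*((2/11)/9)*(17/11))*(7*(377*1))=3742.82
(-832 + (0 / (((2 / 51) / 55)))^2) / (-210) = 416 / 105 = 3.96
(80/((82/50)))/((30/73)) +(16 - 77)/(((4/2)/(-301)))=2287603/246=9299.20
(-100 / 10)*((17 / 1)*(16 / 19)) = -2720 / 19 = -143.16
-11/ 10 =-1.10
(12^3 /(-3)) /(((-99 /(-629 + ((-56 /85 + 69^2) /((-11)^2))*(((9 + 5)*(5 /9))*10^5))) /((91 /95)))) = 170531412.21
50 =50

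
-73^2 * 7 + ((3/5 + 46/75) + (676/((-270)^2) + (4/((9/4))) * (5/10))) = -679808693/18225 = -37300.89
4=4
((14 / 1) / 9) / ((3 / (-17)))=-238 / 27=-8.81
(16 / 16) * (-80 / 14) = -40 / 7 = -5.71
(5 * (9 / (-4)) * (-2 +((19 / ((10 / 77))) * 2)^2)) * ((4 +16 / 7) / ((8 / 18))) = -1907024229 / 140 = -13621601.64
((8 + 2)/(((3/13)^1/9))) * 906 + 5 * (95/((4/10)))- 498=708059/2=354029.50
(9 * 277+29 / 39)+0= 97256 / 39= 2493.74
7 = 7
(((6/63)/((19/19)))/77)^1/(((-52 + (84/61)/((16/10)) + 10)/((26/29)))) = -6344/235355967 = -0.00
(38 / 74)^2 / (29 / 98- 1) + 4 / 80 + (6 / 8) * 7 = 4652653 / 944610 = 4.93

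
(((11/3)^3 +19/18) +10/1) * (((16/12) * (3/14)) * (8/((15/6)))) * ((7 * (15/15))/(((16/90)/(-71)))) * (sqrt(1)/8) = -231389/12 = -19282.42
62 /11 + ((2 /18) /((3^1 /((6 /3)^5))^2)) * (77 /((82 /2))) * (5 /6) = 2786026 /109593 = 25.42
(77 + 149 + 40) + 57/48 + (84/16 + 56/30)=65833/240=274.30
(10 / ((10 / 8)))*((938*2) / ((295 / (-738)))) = -11075904 / 295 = -37545.44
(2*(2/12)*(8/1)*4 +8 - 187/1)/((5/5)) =-505/3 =-168.33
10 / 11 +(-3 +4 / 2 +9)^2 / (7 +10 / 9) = 7066 / 803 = 8.80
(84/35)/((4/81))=243/5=48.60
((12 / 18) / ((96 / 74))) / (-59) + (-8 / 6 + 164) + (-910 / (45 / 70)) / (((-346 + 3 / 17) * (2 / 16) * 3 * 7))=12303484967 / 74921976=164.22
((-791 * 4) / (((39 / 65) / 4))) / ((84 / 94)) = -212440 / 9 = -23604.44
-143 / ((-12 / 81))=3861 / 4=965.25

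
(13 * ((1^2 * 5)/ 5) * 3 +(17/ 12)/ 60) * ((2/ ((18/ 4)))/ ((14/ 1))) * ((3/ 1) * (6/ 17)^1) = 1.31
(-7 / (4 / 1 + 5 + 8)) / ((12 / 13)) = -91 / 204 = -0.45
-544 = -544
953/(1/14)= 13342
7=7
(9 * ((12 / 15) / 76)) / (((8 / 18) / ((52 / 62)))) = 1053 / 5890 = 0.18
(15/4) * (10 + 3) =195/4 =48.75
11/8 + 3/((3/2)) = 27/8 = 3.38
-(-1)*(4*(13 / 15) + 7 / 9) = 191 / 45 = 4.24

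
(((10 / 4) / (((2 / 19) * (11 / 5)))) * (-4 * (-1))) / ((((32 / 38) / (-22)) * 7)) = -161.16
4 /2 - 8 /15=22 /15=1.47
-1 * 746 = -746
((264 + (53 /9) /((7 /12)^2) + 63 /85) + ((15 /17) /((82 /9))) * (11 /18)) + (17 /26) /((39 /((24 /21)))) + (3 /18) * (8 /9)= 879791732159 /3116802780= 282.27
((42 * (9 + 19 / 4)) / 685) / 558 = 77 / 50964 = 0.00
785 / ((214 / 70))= 27475 / 107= 256.78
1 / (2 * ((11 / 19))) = 19 / 22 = 0.86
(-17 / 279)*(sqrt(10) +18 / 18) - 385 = -107432 / 279 - 17*sqrt(10) / 279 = -385.25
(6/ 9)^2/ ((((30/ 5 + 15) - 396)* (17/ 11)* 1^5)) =-44/ 57375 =-0.00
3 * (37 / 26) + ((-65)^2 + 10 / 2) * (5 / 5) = 4234.27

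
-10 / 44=-5 / 22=-0.23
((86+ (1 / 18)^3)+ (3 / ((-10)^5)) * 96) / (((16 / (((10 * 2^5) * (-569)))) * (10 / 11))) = -9809734686983 / 9112500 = -1076514.09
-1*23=-23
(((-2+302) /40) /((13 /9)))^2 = 18225 /676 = 26.96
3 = 3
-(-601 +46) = 555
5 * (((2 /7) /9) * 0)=0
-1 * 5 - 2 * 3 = -11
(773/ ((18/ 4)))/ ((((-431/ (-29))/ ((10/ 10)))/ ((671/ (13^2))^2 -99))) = -106583778532/ 110788119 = -962.05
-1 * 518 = -518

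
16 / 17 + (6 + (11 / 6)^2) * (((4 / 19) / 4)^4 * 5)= 0.94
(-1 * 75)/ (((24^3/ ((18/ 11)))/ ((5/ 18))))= -125/ 50688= -0.00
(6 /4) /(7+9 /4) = 6 /37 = 0.16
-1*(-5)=5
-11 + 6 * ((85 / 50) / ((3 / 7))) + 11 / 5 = 15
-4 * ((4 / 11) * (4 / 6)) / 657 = -0.00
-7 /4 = -1.75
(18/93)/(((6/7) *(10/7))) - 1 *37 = -11421/310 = -36.84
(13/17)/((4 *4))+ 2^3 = 2189/272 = 8.05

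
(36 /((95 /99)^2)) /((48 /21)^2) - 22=-8384959 /577600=-14.52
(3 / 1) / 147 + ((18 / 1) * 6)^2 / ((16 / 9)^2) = 2893417 / 784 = 3690.58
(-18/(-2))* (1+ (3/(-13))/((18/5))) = 219/26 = 8.42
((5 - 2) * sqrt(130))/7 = 3 * sqrt(130)/7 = 4.89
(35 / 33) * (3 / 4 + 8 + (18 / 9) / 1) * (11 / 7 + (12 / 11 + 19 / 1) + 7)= 474505 / 1452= 326.79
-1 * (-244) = 244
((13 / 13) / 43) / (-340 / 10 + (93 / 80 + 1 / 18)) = -720 / 1014929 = -0.00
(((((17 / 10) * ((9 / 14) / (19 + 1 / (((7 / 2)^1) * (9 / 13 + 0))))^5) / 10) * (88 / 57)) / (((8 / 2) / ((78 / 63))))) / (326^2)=941819208759 / 30939202378843132688675200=0.00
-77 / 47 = -1.64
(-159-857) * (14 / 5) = -14224 / 5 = -2844.80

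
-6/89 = -0.07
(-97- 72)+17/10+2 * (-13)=-1933/10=-193.30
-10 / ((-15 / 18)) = 12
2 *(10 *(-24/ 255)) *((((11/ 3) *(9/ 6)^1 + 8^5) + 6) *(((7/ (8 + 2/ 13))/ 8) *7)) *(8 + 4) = -501132996/ 901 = -556196.44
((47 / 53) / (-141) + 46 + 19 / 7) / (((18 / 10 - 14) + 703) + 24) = 135530 / 1988931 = 0.07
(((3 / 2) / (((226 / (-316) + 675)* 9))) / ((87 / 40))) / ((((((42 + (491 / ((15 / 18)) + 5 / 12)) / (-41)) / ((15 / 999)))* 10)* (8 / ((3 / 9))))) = -161950 / 350905387299057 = -0.00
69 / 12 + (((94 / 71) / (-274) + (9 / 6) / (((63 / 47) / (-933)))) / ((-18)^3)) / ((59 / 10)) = 5.78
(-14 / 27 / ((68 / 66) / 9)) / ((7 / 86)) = -946 / 17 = -55.65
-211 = -211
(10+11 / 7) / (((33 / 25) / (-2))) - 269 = -22063 / 77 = -286.53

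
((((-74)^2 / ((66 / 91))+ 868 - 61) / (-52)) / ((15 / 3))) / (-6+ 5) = 275789 / 8580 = 32.14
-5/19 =-0.26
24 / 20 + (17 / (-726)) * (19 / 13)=55013 / 47190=1.17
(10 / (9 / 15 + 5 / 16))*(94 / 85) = 15040 / 1241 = 12.12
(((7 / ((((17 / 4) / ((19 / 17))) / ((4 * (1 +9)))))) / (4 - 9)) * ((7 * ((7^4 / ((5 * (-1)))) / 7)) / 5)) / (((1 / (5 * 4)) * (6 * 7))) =2919616 / 4335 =673.50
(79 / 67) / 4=79 / 268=0.29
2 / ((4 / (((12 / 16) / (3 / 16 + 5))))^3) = 54 / 571787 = 0.00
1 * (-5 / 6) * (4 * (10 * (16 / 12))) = -400 / 9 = -44.44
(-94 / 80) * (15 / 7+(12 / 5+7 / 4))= -41407 / 5600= -7.39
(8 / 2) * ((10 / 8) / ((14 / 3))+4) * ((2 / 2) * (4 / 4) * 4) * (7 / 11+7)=5736 / 11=521.45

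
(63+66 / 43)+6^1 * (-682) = -173181 / 43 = -4027.47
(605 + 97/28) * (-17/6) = -96543/56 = -1723.98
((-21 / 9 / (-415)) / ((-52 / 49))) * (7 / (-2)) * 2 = 0.04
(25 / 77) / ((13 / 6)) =150 / 1001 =0.15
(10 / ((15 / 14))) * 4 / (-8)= -14 / 3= -4.67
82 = 82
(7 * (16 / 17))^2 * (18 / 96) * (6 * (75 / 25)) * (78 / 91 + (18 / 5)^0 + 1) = 120960 / 289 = 418.55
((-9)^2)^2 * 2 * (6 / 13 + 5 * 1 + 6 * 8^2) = 66436686 / 13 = 5110514.31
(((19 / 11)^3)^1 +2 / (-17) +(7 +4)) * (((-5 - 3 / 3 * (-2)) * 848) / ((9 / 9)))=-923059872 / 22627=-40794.62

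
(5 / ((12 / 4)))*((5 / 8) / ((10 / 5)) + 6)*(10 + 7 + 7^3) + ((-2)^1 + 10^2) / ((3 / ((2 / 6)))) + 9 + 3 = 68587 / 18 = 3810.39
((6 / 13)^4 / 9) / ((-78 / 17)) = -408 / 371293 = -0.00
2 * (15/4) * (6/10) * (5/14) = 45/28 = 1.61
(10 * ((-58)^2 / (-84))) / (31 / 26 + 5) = -218660 / 3381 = -64.67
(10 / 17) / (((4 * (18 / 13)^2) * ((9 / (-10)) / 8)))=-8450 / 12393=-0.68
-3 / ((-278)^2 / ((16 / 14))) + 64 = 8655802 / 135247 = 64.00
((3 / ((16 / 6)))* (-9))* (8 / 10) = -81 / 10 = -8.10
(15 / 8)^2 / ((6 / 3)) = 225 / 128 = 1.76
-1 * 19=-19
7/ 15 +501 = 7522/ 15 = 501.47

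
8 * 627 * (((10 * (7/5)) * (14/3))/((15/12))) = 1310848/5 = 262169.60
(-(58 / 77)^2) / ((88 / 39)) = -32799 / 130438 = -0.25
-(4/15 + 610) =-610.27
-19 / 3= -6.33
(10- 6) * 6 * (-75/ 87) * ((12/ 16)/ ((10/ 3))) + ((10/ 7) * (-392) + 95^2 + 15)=245785/ 29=8475.34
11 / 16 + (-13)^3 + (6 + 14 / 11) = -2189.04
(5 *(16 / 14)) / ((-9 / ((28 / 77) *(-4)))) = 640 / 693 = 0.92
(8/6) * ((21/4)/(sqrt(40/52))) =7 * sqrt(130)/10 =7.98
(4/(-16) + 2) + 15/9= 41/12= 3.42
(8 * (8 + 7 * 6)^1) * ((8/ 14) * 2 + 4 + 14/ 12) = 53000/ 21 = 2523.81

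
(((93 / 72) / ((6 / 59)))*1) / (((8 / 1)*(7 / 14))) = 1829 / 576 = 3.18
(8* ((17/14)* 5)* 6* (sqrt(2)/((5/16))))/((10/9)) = 29376* sqrt(2)/35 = 1186.97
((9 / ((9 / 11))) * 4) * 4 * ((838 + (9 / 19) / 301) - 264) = 577757840 / 5719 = 101024.28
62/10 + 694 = 3501/5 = 700.20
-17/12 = -1.42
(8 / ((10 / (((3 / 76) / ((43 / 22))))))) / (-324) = -0.00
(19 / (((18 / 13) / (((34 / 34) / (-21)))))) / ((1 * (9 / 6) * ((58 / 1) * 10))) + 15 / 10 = 493043 / 328860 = 1.50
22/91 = 0.24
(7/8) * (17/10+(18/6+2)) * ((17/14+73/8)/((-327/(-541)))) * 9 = 902.54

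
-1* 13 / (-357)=13 / 357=0.04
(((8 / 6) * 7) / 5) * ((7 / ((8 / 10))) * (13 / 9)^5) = 18193357 / 177147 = 102.70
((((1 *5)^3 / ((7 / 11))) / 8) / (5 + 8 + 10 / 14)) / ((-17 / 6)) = -1375 / 2176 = -0.63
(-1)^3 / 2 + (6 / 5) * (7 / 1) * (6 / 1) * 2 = 1003 / 10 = 100.30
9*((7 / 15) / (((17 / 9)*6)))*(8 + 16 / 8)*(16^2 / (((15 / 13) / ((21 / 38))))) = 733824 / 1615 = 454.38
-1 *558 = -558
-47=-47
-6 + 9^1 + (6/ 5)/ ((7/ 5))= 27/ 7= 3.86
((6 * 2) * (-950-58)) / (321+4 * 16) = -1728 / 55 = -31.42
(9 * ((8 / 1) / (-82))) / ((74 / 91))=-1638 / 1517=-1.08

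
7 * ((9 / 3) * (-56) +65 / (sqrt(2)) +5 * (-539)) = -20041 +455 * sqrt(2) / 2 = -19719.27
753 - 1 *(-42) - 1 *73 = 722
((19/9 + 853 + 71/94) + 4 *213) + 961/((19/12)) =37208317/16074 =2314.81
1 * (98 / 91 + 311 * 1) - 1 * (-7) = 4148 / 13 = 319.08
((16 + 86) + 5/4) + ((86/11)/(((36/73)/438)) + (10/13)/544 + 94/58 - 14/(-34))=23853925525/3383952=7049.13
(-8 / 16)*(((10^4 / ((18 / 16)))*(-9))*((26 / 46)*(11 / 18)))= 2860000 / 207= 13816.43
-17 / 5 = -3.40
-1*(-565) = 565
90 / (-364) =-45 / 182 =-0.25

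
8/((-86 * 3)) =-4/129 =-0.03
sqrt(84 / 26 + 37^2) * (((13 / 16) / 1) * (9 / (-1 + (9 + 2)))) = 9 * sqrt(231907) / 160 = 27.09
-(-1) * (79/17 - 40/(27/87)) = -19009/153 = -124.24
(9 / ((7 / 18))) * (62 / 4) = 2511 / 7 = 358.71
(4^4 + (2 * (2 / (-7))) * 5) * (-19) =-33668 / 7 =-4809.71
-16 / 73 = -0.22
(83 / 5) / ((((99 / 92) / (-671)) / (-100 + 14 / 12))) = 138108514 / 135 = 1023026.03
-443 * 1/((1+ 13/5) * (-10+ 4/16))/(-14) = -2215/2457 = -0.90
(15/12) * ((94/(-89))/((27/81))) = -3.96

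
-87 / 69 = -29 / 23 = -1.26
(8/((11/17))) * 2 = 272/11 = 24.73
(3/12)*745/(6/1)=745/24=31.04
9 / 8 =1.12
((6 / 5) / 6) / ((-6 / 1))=-1 / 30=-0.03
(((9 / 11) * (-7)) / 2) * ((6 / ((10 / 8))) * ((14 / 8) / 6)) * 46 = -10143 / 55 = -184.42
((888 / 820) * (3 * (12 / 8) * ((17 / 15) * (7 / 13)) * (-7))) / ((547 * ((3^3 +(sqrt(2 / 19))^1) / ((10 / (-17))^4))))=-3348248400 / 19837169982487 +6526800 * sqrt(38) / 19837169982487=-0.00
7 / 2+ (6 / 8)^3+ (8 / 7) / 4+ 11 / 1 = 6813 / 448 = 15.21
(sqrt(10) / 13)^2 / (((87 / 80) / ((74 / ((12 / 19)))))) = 281200 / 44109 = 6.38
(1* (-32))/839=-32/839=-0.04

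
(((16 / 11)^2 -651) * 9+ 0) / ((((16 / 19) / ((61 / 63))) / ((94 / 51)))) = -12376.29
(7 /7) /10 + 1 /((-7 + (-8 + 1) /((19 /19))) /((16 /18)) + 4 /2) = 3 /110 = 0.03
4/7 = 0.57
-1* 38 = -38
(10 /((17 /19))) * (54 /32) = 2565 /136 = 18.86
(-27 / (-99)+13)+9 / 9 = 157 / 11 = 14.27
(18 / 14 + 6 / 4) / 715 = 0.00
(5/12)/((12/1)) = 5/144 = 0.03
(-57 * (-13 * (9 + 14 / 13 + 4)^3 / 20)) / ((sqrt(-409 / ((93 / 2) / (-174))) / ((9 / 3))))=1047971277 * sqrt(367691) / 80180360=7925.43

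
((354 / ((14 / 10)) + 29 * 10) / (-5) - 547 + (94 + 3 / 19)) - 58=-82382 / 133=-619.41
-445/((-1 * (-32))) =-445/32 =-13.91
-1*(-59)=59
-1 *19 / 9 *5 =-95 / 9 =-10.56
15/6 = 2.50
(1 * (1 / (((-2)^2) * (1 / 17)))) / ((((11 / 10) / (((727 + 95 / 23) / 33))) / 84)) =20011040 / 2783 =7190.46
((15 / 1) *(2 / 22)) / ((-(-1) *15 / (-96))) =-96 / 11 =-8.73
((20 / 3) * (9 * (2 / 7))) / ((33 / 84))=43.64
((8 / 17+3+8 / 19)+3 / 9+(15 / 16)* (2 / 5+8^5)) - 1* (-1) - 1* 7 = 238130587 / 7752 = 30718.60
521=521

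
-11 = -11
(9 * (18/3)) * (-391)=-21114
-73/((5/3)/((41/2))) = -8979/10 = -897.90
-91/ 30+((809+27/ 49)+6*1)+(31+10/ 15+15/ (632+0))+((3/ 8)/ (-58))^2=10553582793977/ 12501162240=844.21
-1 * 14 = -14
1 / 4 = 0.25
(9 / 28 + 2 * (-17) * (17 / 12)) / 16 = -4019 / 1344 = -2.99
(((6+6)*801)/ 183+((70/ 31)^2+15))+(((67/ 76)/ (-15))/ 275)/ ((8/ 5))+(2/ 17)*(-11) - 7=64.33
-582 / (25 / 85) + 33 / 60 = -7913 / 4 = -1978.25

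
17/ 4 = 4.25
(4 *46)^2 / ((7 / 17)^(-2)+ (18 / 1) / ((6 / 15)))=829472 / 1247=665.17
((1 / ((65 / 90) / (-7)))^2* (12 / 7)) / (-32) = -1701 / 338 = -5.03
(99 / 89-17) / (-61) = 1414 / 5429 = 0.26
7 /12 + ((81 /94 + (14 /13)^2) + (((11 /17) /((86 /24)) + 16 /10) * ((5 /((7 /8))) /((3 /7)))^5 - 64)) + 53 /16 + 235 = 16942770569956567 /22575022704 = 750509.57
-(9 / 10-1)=1 / 10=0.10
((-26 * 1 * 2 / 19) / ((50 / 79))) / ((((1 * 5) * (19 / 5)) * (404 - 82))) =-1027 / 1453025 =-0.00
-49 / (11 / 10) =-490 / 11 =-44.55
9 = 9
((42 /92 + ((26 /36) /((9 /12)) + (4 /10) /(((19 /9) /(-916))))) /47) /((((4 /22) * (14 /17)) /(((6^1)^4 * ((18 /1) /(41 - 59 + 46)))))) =-102548274939 /5032055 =-20379.01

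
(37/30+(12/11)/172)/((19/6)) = 17591/44935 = 0.39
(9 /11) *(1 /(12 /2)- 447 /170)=-1884 /935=-2.01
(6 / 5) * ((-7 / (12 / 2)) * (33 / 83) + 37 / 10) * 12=46.60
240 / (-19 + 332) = 240 / 313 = 0.77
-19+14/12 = -107/6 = -17.83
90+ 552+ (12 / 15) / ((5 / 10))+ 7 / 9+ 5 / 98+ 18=2921311 / 4410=662.43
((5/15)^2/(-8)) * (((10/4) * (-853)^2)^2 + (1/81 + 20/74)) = -45956150770.92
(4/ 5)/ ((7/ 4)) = 16/ 35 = 0.46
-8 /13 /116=-2 /377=-0.01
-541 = -541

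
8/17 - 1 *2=-26/17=-1.53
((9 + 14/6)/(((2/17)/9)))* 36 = 31212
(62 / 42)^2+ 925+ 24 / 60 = 2045312 / 2205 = 927.58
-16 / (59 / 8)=-128 / 59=-2.17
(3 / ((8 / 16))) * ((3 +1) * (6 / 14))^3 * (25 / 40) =6480 / 343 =18.89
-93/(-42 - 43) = 93/85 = 1.09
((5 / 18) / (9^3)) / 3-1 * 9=-354289 / 39366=-9.00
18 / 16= 9 / 8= 1.12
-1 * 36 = -36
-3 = -3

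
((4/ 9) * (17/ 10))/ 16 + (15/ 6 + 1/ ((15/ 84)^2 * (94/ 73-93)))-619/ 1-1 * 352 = -11674945129/ 12051000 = -968.79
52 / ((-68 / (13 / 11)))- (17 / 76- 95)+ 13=1518873 / 14212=106.87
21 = 21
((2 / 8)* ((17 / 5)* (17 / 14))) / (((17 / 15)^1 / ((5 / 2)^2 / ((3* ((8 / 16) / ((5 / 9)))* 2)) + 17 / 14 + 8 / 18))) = 36193 / 14112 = 2.56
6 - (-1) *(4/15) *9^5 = 78762/5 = 15752.40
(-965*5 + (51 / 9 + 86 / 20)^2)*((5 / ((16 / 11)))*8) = -46784089 / 360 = -129955.80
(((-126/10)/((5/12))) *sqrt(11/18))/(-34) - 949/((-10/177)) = 63 *sqrt(22)/425+ 167973/10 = 16798.00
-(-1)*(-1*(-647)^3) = 270840023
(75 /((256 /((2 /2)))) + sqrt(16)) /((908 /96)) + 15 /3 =39617 /7264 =5.45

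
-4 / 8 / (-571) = 1 / 1142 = 0.00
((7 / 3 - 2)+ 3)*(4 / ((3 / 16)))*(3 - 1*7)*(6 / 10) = -512 / 3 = -170.67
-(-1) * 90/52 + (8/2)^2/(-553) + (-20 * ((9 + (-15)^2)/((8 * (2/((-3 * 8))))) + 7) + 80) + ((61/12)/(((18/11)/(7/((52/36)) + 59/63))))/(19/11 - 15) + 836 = 1988469123215/255051342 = 7796.35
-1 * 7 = -7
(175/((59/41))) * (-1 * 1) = -121.61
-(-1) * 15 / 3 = 5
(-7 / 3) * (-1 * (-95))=-221.67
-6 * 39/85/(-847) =234/71995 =0.00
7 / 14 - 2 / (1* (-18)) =11 / 18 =0.61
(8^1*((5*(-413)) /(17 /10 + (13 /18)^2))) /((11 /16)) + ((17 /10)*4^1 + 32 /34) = -616454482 /57035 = -10808.35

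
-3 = -3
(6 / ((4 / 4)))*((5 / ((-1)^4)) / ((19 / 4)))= 120 / 19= 6.32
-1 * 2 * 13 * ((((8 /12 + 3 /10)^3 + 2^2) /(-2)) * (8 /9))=1721057 /30375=56.66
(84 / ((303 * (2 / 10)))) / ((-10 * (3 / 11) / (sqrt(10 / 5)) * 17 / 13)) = -2002 * sqrt(2) / 5151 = -0.55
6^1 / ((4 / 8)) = 12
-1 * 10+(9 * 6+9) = 53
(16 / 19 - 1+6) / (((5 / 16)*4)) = 4.67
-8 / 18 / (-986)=2 / 4437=0.00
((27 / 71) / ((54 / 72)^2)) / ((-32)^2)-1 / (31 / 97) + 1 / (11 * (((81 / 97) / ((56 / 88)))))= -4223409019 / 1380608064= -3.06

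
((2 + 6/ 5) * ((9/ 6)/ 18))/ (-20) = -1/ 75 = -0.01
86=86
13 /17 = 0.76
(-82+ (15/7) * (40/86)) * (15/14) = -182865/2107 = -86.79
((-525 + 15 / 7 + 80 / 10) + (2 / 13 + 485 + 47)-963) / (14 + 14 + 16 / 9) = -774531 / 24388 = -31.76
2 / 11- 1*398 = -4376 / 11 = -397.82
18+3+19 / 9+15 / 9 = 223 / 9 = 24.78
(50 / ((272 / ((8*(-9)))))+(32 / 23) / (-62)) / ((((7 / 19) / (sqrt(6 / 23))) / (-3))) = 9159729*sqrt(138) / 1951481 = 55.14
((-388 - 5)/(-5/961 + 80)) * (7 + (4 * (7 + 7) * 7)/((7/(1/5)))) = -11456081/128125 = -89.41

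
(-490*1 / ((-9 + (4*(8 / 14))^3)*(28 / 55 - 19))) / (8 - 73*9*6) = -660275 / 288348993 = -0.00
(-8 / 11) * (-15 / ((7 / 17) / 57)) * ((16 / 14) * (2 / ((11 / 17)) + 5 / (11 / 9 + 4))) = 278141760 / 39809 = 6986.91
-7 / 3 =-2.33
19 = 19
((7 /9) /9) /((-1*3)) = -7 /243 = -0.03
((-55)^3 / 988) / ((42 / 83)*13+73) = -2761825 / 1305148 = -2.12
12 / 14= 6 / 7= 0.86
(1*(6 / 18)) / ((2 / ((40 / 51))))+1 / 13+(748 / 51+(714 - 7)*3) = 4248254 / 1989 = 2135.87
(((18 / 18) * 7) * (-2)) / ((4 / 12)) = -42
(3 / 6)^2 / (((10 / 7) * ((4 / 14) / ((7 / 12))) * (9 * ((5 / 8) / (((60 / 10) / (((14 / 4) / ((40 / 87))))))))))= 0.05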